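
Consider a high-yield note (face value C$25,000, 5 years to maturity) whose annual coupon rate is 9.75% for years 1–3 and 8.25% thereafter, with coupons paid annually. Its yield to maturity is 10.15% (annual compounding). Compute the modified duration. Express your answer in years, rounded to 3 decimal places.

Periodic yield y = 0.1015. First find Macaulay duration:
  t   CF        PV=CF/(1+0.1015)^t    t·PV
  1     2,437.50     2,212.8915     2,212.8915
  2     2,437.50     2,008.9800     4,017.9601
  3     2,437.50     1,823.8584     5,471.5752
  4     2,062.50     1,401.0575     5,604.2299
  5    27,062.50    16,689.5799    83,447.8997
  Σ                 24,136.3674   100,754.5565
P = 24,136.3674; Macaulay duration = 100,754.5565 / 24,136.3674 = 4.17439 years.
Modified duration = D_Mac / (1 + y) = 4.17439 / 1.1015 = 3.78973 years.

3.790 years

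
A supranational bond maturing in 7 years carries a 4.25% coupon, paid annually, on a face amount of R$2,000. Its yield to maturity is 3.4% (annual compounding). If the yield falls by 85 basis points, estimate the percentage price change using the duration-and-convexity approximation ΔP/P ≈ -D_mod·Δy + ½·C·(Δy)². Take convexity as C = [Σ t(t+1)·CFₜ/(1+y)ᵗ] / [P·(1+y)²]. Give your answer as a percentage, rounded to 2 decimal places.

+5.28%

With y = 0.034:
  t   CF        PV=CF/(1+0.034)^t    t·PV        t(t+1)·PV
  1        85.00        82.2050        82.2050         164.4101
  2        85.00        79.5020       159.0039         477.0118
  3        85.00        76.8878       230.6633         922.6533
  4        85.00        74.3596       297.4382       1,487.1911
  5        85.00        71.9145       359.5723       2,157.4338
  6        85.00        69.5498       417.2986       2,921.0903
  7     2,085.00     1,649.9177    11,549.4241      92,395.3926
  Σ                  2,104.3363    13,095.6055     100,525.1829
P = 2,104.3363; D_Mac = 6.22315 yrs; D_mod = 6.01852 yrs; C = 44.68056.
Duration effect: -6.01852 × (-0.0085) = +0.051157
Convexity effect: 0.5 × 44.68056 × (-0.0085)² = +0.0016141
ΔP/P ≈ +0.051157 + 0.0016141 = +0.052772 = +5.2772%.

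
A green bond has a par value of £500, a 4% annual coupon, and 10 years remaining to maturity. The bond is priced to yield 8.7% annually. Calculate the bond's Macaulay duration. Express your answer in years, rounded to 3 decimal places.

Periodic yield y = 0.087. Discount each cash flow and weight by its year:
  t   CF        PV=CF/(1+0.087)^t    t·PV
  1        20.00        18.3993        18.3993
  2        20.00        16.9266        33.8533
  3        20.00        15.5719        46.7157
  4        20.00        14.3256        57.3023
  5        20.00        13.1790        65.8950
  6        20.00        12.1242        72.7451
  7        20.00        11.1538        78.0767
  8        20.00        10.2611        82.0887
  9        20.00         9.4398        84.9585
  10      520.00       225.7917     2,257.9166
  Σ                    347.1729     2,797.9511
Price P = Σ PV = 347.1729.
Macaulay duration = Σ(t·PV) / P = 2,797.9511 / 347.1729 = 8.05924 years.

8.059 years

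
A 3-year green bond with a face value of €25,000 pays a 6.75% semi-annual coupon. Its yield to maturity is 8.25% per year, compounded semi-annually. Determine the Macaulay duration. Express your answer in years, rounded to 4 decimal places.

Periodic yield y = 0.04125. Discount each cash flow and weight by its period:
  t   CF        PV=CF/(1+0.04125)^t    t·PV
  1       843.75       810.3241       810.3241
  2       843.75       778.2225     1,556.4449
  3       843.75       747.3925     2,242.1775
  4       843.75       717.7839     2,871.1357
  5       843.75       689.3483     3,446.7415
  6    25,843.75    20,278.0152   121,668.0913
  Σ                 24,021.0866   132,594.9151
Price P = Σ PV = 24,021.0866.
Macaulay duration = Σ(t·PV) / P = 132,594.9151 / 24,021.0866 = 5.51994 half-year periods.
In years: 5.51994 / 2 = 2.75997 years.

2.7600 years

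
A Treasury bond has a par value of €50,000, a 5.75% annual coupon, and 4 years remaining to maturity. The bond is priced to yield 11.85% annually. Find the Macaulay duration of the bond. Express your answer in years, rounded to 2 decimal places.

Periodic yield y = 0.1185. Discount each cash flow and weight by its year:
  t   CF        PV=CF/(1+0.1185)^t    t·PV
  1     2,875.00     2,570.4068     2,570.4068
  2     2,875.00     2,298.0839     4,596.1677
  3     2,875.00     2,054.6123     6,163.8369
  4    52,875.00    33,783.6389   135,134.5557
  Σ                 40,706.7419   148,464.9671
Price P = Σ PV = 40,706.7419.
Macaulay duration = Σ(t·PV) / P = 148,464.9671 / 40,706.7419 = 3.64718 years.

3.65 years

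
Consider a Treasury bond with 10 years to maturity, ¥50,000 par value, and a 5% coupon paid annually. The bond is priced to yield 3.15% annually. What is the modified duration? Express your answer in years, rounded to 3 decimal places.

Periodic yield y = 0.0315. First find Macaulay duration:
  t   CF        PV=CF/(1+0.0315)^t    t·PV
  1     2,500.00     2,423.6549     2,423.6549
  2     2,500.00     2,349.6412     4,699.2823
  3     2,500.00     2,277.8877     6,833.6631
  4     2,500.00     2,208.3255     8,833.3018
  5     2,500.00     2,140.8875    10,704.4375
  6     2,500.00     2,075.5090    12,453.0538
  7     2,500.00     2,012.1270    14,084.8888
  8     2,500.00     1,950.6805    15,605.4443
  9     2,500.00     1,891.1106    17,019.9950
  10   52,500.00    38,500.5541   385,005.5413
  Σ                 57,830.3779   477,663.2629
P = 57,830.3779; Macaulay duration = 477,663.2629 / 57,830.3779 = 8.25973 years.
Modified duration = D_Mac / (1 + y) = 8.25973 / 1.0315 = 8.00749 years.

8.007 years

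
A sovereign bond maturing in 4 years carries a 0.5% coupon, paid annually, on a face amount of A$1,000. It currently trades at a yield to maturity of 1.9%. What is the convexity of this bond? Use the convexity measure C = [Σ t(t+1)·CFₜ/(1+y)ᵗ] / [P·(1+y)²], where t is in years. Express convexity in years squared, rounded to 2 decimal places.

19.06

With y = 0.019:
  t   CF        PV=CF/(1+0.019)^t    t·PV        t(t+1)·PV
  1         5.00         4.9068         4.9068           9.8135
  2         5.00         4.8153         9.6306          28.8917
  3         5.00         4.7255        14.1765          56.7060
  4     1,005.00       932.1146     3,728.4585      18,642.2927
  Σ                    946.5622     3,757.1724      18,737.7038
P = 946.5622.
Convexity = Σ t(t+1)·PV / [P·(1+y)²] = 18,737.7038 / (946.5622 × 1.038361) = 19.06421.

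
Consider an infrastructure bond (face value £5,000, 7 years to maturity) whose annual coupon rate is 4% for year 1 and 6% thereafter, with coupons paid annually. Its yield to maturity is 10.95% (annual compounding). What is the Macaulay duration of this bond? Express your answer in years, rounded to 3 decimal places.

5.853 years

Periodic yield y = 0.1095. Discount each cash flow and weight by its year:
  t   CF        PV=CF/(1+0.1095)^t    t·PV
  1       200.00       180.2614       180.2614
  2       300.00       243.7062       487.4125
  3       300.00       219.6541       658.9623
  4       300.00       197.9758       791.9031
  5       300.00       178.4369       892.1846
  6       300.00       160.8264       964.9586
  7     5,300.00     2,560.8534    17,925.9741
  Σ                  3,741.7143    21,901.6565
Price P = Σ PV = 3,741.7143.
Macaulay duration = Σ(t·PV) / P = 21,901.6565 / 3,741.7143 = 5.85337 years.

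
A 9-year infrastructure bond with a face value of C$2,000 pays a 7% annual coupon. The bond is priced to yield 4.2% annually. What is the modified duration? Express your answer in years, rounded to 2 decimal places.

Periodic yield y = 0.042. First find Macaulay duration:
  t   CF        PV=CF/(1+0.042)^t    t·PV
  1       140.00       134.3570       134.3570
  2       140.00       128.9415       257.8829
  3       140.00       123.7442       371.2326
  4       140.00       118.7564       475.0257
  5       140.00       113.9697       569.8485
  6       140.00       109.3759       656.2555
  7       140.00       104.9673       734.7711
  8       140.00       100.7364       805.8909
  9     2,140.00     1,477.7613    13,299.8521
  Σ                  2,412.6098    17,305.1165
P = 2,412.6098; Macaulay duration = 17,305.1165 / 2,412.6098 = 7.17278 years.
Modified duration = D_Mac / (1 + y) = 7.17278 / 1.042 = 6.88367 years.

6.88 years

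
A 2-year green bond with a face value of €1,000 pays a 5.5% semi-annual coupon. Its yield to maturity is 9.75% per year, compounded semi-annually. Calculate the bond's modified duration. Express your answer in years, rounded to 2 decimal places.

1.83 years

Periodic yield y = 0.04875. First find Macaulay duration:
  t   CF        PV=CF/(1+0.04875)^t    t·PV
  1        27.50        26.2217        26.2217
  2        27.50        25.0028        50.0056
  3        27.50        23.8406        71.5217
  4     1,027.50       849.3642     3,397.4567
  Σ                    924.4292     3,545.2057
P = 924.4292; Macaulay duration = 3,545.2057 / 924.4292 = 3.83502 half-year periods = 1.91751 years.
Modified duration = D_Mac / (1 + y) = 1.91751 / 1.04875 = 1.82838 years.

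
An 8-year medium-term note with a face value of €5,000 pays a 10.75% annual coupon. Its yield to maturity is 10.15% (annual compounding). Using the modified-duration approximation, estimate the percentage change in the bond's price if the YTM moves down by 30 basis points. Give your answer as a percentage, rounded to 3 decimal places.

Periodic yield y = 0.1015. Modified duration first:
  t   CF        PV=CF/(1+0.1015)^t    t·PV
  1       537.50       487.9709       487.9709
  2       537.50       443.0059       886.0117
  3       537.50       402.1842     1,206.5525
  4       537.50       365.1241     1,460.4963
  5       537.50       331.4790     1,657.3948
  6       537.50       300.9341     1,805.6048
  7       537.50       273.2039     1,912.4276
  8     5,537.50     2,555.2755    20,442.2038
  Σ                  5,159.1775    29,858.6624
P = 5,159.1775; D_Mac = 5.78748 yrs; D_mod = 5.78748/(1+0.1015) = 5.25419 yrs.
ΔP/P ≈ -D_mod · Δy = -5.25419 × (-0.003) = +0.015763 = +1.5763%.

+1.576%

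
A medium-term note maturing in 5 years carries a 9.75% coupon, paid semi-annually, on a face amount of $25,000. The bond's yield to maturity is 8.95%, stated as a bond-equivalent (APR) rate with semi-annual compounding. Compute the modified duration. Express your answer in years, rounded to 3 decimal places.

3.915 years

Periodic yield y = 0.04475. First find Macaulay duration:
  t   CF        PV=CF/(1+0.04475)^t    t·PV
  1     1,218.75     1,166.5470     1,166.5470
  2     1,218.75     1,116.5801     2,233.1601
  3     1,218.75     1,068.7534     3,206.2601
  4     1,218.75     1,022.9752     4,091.9008
  5     1,218.75       979.1579     4,895.7895
  6     1,218.75       937.2174     5,623.3045
  7     1,218.75       897.0734     6,279.5137
  8     1,218.75       858.6488     6,869.1908
  9     1,218.75       821.8702     7,396.8314
  10   26,218.75    16,923.4220   169,234.2201
  Σ                 25,792.2453   210,996.7179
P = 25,792.2453; Macaulay duration = 210,996.7179 / 25,792.2453 = 8.18063 half-year periods = 4.09031 years.
Modified duration = D_Mac / (1 + y) = 4.09031 / 1.04475 = 3.91511 years.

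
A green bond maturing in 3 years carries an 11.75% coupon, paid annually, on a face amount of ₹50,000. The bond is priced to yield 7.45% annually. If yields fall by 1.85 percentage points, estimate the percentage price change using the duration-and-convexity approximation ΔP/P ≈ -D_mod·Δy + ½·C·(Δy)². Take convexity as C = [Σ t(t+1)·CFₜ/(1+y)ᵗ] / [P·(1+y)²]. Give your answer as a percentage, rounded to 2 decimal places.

+4.82%

With y = 0.0745:
  t   CF        PV=CF/(1+0.0745)^t    t·PV        t(t+1)·PV
  1     5,875.00     5,467.6594     5,467.6594      10,935.3188
  2     5,875.00     5,088.5615    10,177.1231      30,531.3692
  3    55,875.00    45,039.9891   135,119.9673     540,479.8691
  Σ                 55,596.2100   150,764.7497     581,946.5571
P = 55,596.2100; D_Mac = 2.71178 yrs; D_mod = 2.52376 yrs; C = 9.06620.
Duration effect: -2.52376 × (-0.0185) = +0.046690
Convexity effect: 0.5 × 9.06620 × (-0.0185)² = +0.0015515
ΔP/P ≈ +0.046690 + 0.0015515 = +0.048241 = +4.8241%.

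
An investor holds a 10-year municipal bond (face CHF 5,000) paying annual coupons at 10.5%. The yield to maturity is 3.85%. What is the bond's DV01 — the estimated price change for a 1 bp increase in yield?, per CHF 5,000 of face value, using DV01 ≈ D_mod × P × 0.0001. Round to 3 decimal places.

CHF 5.444

Periodic yield y = 0.0385.
  t   CF        PV=CF/(1+0.0385)^t    t·PV
  1       525.00       505.5368       505.5368
  2       525.00       486.7952       973.5904
  3       525.00       468.7484     1,406.2452
  4       525.00       451.3706     1,805.4825
  5       525.00       434.6371     2,173.1855
  6       525.00       418.5239     2,511.1436
  7       525.00       403.0081     2,821.0568
  8       525.00       388.0675     3,104.5402
  9       525.00       373.6808     3,363.1273
  10    5,525.00     3,786.7556    37,867.5558
  Σ                  7,717.1242    56,531.4642
P = 7,717.1242; D_Mac = 7.32546 yrs; D_mod = 7.05388 yrs.
DV01 ≈ 7.05388 × 7,717.1242 × 0.0001 = 5.443569.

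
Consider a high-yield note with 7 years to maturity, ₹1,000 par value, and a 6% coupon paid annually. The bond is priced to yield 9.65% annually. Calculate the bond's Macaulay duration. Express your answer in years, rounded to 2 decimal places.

5.79 years

Periodic yield y = 0.0965. Discount each cash flow and weight by its year:
  t   CF        PV=CF/(1+0.0965)^t    t·PV
  1        60.00        54.7196        54.7196
  2        60.00        49.9038        99.8077
  3        60.00        45.5119       136.5358
  4        60.00        41.5066       166.0262
  5        60.00        37.8537       189.2684
  6        60.00        34.5223       207.1337
  7     1,060.00       556.2185     3,893.5294
  Σ                    820.2363     4,747.0207
Price P = Σ PV = 820.2363.
Macaulay duration = Σ(t·PV) / P = 4,747.0207 / 820.2363 = 5.78738 years.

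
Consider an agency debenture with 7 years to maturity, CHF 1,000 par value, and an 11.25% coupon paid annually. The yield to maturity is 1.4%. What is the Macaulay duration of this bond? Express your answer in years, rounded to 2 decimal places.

5.62 years

Periodic yield y = 0.014. Discount each cash flow and weight by its year:
  t   CF        PV=CF/(1+0.014)^t    t·PV
  1       112.50       110.9467       110.9467
  2       112.50       109.4149       218.8299
  3       112.50       107.9043       323.7128
  4       112.50       106.4145       425.6579
  5       112.50       104.9452       524.7262
  6       112.50       103.4963       620.9778
  7     1,112.50     1,009.3327     7,065.3288
  Σ                  1,652.4546     9,290.1801
Price P = Σ PV = 1,652.4546.
Macaulay duration = Σ(t·PV) / P = 9,290.1801 / 1,652.4546 = 5.62205 years.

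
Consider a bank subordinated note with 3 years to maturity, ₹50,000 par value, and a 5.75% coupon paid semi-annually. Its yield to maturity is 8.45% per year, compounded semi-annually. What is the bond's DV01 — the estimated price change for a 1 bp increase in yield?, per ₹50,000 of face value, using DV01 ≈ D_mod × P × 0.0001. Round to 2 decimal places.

₹12.44

Periodic yield y = 0.04225.
  t   CF        PV=CF/(1+0.04225)^t    t·PV
  1     1,437.50     1,379.2276     1,379.2276
  2     1,437.50     1,323.3175     2,646.6349
  3     1,437.50     1,269.6738     3,809.0213
  4     1,437.50     1,218.2046     4,872.8184
  5     1,437.50     1,168.8219     5,844.1094
  6    51,437.50    40,128.0845   240,768.5072
  Σ                 46,487.3299   259,320.3189
P = 46,487.3299; D_Mac = 5.57830 half-year periods = 2.78915 yrs; D_mod = 2.67609 yrs.
DV01 ≈ 2.67609 × 46,487.3299 × 0.0001 = 12.440409.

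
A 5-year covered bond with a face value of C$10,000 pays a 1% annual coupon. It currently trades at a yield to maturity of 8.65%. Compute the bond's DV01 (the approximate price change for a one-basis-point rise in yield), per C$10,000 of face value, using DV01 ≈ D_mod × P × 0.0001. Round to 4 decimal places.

Periodic yield y = 0.0865.
  t   CF        PV=CF/(1+0.0865)^t    t·PV
  1       100.00        92.0387        92.0387
  2       100.00        84.7111       169.4223
  3       100.00        77.9670       233.9010
  4       100.00        71.7598       287.0391
  5    10,100.00     6,670.7201    33,353.6007
  Σ                  6,997.1967    34,136.0017
P = 6,997.1967; D_Mac = 4.87853 yrs; D_mod = 4.49013 yrs.
DV01 ≈ 4.49013 × 6,997.1967 × 0.0001 = 3.141832.

C$3.1418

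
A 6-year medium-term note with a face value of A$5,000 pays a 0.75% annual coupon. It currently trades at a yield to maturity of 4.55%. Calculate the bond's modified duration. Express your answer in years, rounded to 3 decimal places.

Periodic yield y = 0.0455. First find Macaulay duration:
  t   CF        PV=CF/(1+0.0455)^t    t·PV
  1        37.50        35.8680        35.8680
  2        37.50        34.3070        68.6141
  3        37.50        32.8140        98.4420
  4        37.50        31.3859       125.5438
  5        37.50        30.0200       150.1001
  6     5,037.50     3,857.1883    23,143.1296
  Σ                  4,021.5833    23,621.6975
P = 4,021.5833; Macaulay duration = 23,621.6975 / 4,021.5833 = 5.87373 years.
Modified duration = D_Mac / (1 + y) = 5.87373 / 1.0455 = 5.61811 years.

5.618 years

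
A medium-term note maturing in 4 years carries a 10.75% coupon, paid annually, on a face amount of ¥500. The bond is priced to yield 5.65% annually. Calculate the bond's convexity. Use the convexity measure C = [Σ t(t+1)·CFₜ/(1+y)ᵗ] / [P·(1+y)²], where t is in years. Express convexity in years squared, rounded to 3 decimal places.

14.945

With y = 0.0565:
  t   CF        PV=CF/(1+0.0565)^t    t·PV        t(t+1)·PV
  1        53.75        50.8755        50.8755         101.7511
  2        53.75        48.1548        96.3096         288.9287
  3        53.75        45.5795       136.7386         546.9545
  4       553.75       444.4631     1,777.8525       8,889.2625
  Σ                    589.0730     2,061.7762       9,826.8968
P = 589.0730.
Convexity = Σ t(t+1)·PV / [P·(1+y)²] = 9,826.8968 / (589.0730 × 1.116192) = 14.94543.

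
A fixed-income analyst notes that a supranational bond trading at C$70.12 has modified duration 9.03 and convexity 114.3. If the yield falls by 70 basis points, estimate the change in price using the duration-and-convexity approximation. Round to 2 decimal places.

Duration effect: -D_mod·Δy = -9.03 × (-0.007) = +0.063210
Convexity effect: ½·C·(Δy)² = 0.5 × 114.3 × (-0.007)² = +0.00280035
ΔP/P ≈ +0.063210 + 0.00280035 = +0.06601035
ΔP ≈ 70.12 × (+0.06601035) = +4.628645742.

+C$4.63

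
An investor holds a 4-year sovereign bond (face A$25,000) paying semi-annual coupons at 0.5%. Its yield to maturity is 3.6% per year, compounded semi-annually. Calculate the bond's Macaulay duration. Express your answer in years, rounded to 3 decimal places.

3.963 years

Periodic yield y = 0.018. Discount each cash flow and weight by its period:
  t   CF        PV=CF/(1+0.018)^t    t·PV
  1        62.50        61.3949        61.3949
  2        62.50        60.3093       120.6186
  3        62.50        59.2430       177.7289
  4        62.50        58.1954       232.7817
  5        62.50        57.1664       285.8322
  6        62.50        56.1556       336.9338
  7        62.50        55.1627       386.1390
  8    25,062.50    21,729.1214   173,832.9711
  Σ                 22,136.7488   175,434.4001
Price P = Σ PV = 22,136.7488.
Macaulay duration = Σ(t·PV) / P = 175,434.4001 / 22,136.7488 = 7.92503 half-year periods.
In years: 7.92503 / 2 = 3.96252 years.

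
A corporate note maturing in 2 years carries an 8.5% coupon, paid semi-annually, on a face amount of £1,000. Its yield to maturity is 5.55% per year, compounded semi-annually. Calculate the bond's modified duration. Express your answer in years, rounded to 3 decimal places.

Periodic yield y = 0.02775. First find Macaulay duration:
  t   CF        PV=CF/(1+0.02775)^t    t·PV
  1        42.50        41.3525        41.3525
  2        42.50        40.2359        80.4718
  3        42.50        39.1495       117.4486
  4     1,042.50       934.3856     3,737.5423
  Σ                  1,055.1235     3,976.8152
P = 1,055.1235; Macaulay duration = 3,976.8152 / 1,055.1235 = 3.76905 half-year periods = 1.88453 years.
Modified duration = D_Mac / (1 + y) = 1.88453 / 1.02775 = 1.83364 years.

1.834 years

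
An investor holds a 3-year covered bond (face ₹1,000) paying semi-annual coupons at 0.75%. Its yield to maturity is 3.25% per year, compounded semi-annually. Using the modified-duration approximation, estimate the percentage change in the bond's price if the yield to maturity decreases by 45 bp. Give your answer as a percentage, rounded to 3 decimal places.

Periodic yield y = 0.01625. Modified duration first:
  t   CF        PV=CF/(1+0.01625)^t    t·PV
  1         3.75         3.6900         3.6900
  2         3.75         3.6310         7.2621
  3         3.75         3.5730        10.7189
  4         3.75         3.5158        14.0634
  5         3.75         3.4596        17.2981
  6     1,003.75       911.2178     5,467.3069
  Σ                    929.0873     5,520.3394
P = 929.0873; D_Mac = 5.94168 half-year periods = 2.97084 yrs; D_mod = 2.97084/(1+0.01625) = 2.92334 yrs.
ΔP/P ≈ -D_mod · Δy = -2.92334 × (-0.0045) = +0.013155 = +1.3155%.

+1.316%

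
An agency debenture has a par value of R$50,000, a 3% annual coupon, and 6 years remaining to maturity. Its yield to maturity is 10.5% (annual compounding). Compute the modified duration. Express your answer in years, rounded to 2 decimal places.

Periodic yield y = 0.105. First find Macaulay duration:
  t   CF        PV=CF/(1+0.105)^t    t·PV
  1     1,500.00     1,357.4661     1,357.4661
  2     1,500.00     1,228.4761     2,456.9522
  3     1,500.00     1,111.7431     3,335.2292
  4     1,500.00     1,006.1023     4,024.4092
  5     1,500.00       910.4998     4,552.4991
  6    51,500.00    28,290.0400   169,740.2398
  Σ                 33,904.3273   185,466.7955
P = 33,904.3273; Macaulay duration = 185,466.7955 / 33,904.3273 = 5.47030 years.
Modified duration = D_Mac / (1 + y) = 5.47030 / 1.105 = 4.95050 years.

4.95 years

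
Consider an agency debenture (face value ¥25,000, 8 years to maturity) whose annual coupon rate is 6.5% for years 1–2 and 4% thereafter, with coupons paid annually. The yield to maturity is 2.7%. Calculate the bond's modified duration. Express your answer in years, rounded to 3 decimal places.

6.639 years

Periodic yield y = 0.027. First find Macaulay duration:
  t   CF        PV=CF/(1+0.027)^t    t·PV
  1     1,625.00     1,582.2785     1,582.2785
  2     1,625.00     1,540.6801     3,081.3602
  3     1,000.00       923.1849     2,769.5546
  4     1,000.00       898.9142     3,595.6567
  5     1,000.00       875.2816     4,376.4078
  6     1,000.00       852.2703     5,113.6216
  7     1,000.00       829.8639     5,809.0476
  8    26,000.00    21,009.2137   168,073.7098
  Σ                 28,511.6871   194,401.6368
P = 28,511.6871; Macaulay duration = 194,401.6368 / 28,511.6871 = 6.81831 years.
Modified duration = D_Mac / (1 + y) = 6.81831 / 1.027 = 6.63906 years.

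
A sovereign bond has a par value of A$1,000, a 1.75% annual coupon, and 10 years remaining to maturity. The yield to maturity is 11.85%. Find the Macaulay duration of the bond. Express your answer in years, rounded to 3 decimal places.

8.737 years

Periodic yield y = 0.1185. Discount each cash flow and weight by its year:
  t   CF        PV=CF/(1+0.1185)^t    t·PV
  1        17.50        15.6460        15.6460
  2        17.50        13.9883        27.9767
  3        17.50        12.5063        37.5190
  4        17.50        11.1813        44.7254
  5        17.50         9.9967        49.9837
  6        17.50         8.9376        53.6257
  7        17.50         7.9907        55.9351
  8        17.50         7.1441        57.1531
  9        17.50         6.3873        57.4853
  10    1,017.50       332.0279     3,320.2787
  Σ                    425.8063     3,720.3286
Price P = Σ PV = 425.8063.
Macaulay duration = Σ(t·PV) / P = 3,720.3286 / 425.8063 = 8.73714 years.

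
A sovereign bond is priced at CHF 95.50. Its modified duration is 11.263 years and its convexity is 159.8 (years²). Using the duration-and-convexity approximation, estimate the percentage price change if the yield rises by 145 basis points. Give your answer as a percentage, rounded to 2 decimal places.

Duration effect: -D_mod·Δy = -11.263 × (+0.0145) = -0.1633135
Convexity effect: ½·C·(Δy)² = 0.5 × 159.8 × (0.0145)² = +0.016798975
ΔP/P ≈ -0.1633135 + 0.016798975 = -0.146514525
= -14.6514525%.

-14.65%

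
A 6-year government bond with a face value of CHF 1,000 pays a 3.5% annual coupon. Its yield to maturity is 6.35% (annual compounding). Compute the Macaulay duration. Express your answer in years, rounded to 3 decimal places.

5.471 years

Periodic yield y = 0.0635. Discount each cash flow and weight by its year:
  t   CF        PV=CF/(1+0.0635)^t    t·PV
  1        35.00        32.9102        32.9102
  2        35.00        30.9452        61.8904
  3        35.00        29.0975        87.2925
  4        35.00        27.3601       109.4405
  5        35.00        25.7265       128.6325
  6     1,035.00       715.3447     4,292.0684
  Σ                    861.3842     4,712.2344
Price P = Σ PV = 861.3842.
Macaulay duration = Σ(t·PV) / P = 4,712.2344 / 861.3842 = 5.47054 years.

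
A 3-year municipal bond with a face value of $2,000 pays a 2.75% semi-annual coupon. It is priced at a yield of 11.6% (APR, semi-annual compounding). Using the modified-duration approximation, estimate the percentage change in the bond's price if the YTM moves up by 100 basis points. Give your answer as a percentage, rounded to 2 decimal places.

Periodic yield y = 0.058. Modified duration first:
  t   CF        PV=CF/(1+0.058)^t    t·PV
  1        27.50        25.9924        25.9924
  2        27.50        24.5675        49.1350
  3        27.50        23.2207        69.6622
  4        27.50        21.9478        87.7910
  5        27.50        20.7446       103.7228
  6     2,027.50     1,445.5957     8,673.5744
  Σ                  1,562.0687     9,009.8779
P = 1,562.0687; D_Mac = 5.76791 half-year periods = 2.88396 yrs; D_mod = 2.88396/(1+0.058) = 2.72586 yrs.
ΔP/P ≈ -D_mod · Δy = -2.72586 × (+0.01) = -0.027259 = -2.7259%.

-2.73%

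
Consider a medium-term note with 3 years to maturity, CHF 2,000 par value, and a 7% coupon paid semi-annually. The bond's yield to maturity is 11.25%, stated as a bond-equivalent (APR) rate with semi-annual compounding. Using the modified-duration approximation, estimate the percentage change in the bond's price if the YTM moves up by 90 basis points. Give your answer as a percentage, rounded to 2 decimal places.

Periodic yield y = 0.05625. Modified duration first:
  t   CF        PV=CF/(1+0.05625)^t    t·PV
  1        70.00        66.2722        66.2722
  2        70.00        62.7429       125.4858
  3        70.00        59.4016       178.2047
  4        70.00        56.2382       224.9527
  5        70.00        53.2432       266.2162
  6     2,070.00     1,490.6305     8,943.7832
  Σ                  1,788.5286     9,804.9147
P = 1,788.5286; D_Mac = 5.48211 half-year periods = 2.74106 yrs; D_mod = 2.74106/(1+0.05625) = 2.59508 yrs.
ΔP/P ≈ -D_mod · Δy = -2.59508 × (+0.009) = -0.023356 = -2.3356%.

-2.34%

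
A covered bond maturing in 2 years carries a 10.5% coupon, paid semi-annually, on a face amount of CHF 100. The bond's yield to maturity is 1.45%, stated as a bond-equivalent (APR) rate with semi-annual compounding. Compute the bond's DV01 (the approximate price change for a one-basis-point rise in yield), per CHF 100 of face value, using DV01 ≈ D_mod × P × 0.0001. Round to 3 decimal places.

Periodic yield y = 0.00725.
  t   CF        PV=CF/(1+0.00725)^t    t·PV
  1         5.25         5.2122         5.2122
  2         5.25         5.1747        10.3494
  3         5.25         5.1374        15.4123
  4       105.25       102.2523       409.0091
  Σ                    117.7766       439.9831
P = 117.7766; D_Mac = 3.73574 half-year periods = 1.86787 yrs; D_mod = 1.85443 yrs.
DV01 ≈ 1.85443 × 117.7766 × 0.0001 = 0.021841.

CHF 0.022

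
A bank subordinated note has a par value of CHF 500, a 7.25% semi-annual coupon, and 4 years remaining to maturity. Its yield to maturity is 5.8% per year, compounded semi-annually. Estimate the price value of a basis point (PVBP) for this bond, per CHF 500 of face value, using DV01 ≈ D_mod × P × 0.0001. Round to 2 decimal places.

Periodic yield y = 0.029.
  t   CF        PV=CF/(1+0.029)^t    t·PV
  1       18.125        17.6142        17.6142
  2       18.125        17.1178        34.2355
  3       18.125        16.6353        49.9060
  4       18.125        16.1665        64.6661
  5       18.125        15.7109        78.5545
  6       18.125        15.2681        91.6088
  7       18.125        14.8378       103.8648
  8      518.125       412.2034     3,297.6270
  Σ                    525.5541     3,738.0770
P = 525.5541; D_Mac = 7.11264 half-year periods = 3.55632 yrs; D_mod = 3.45609 yrs.
DV01 ≈ 3.45609 × 525.5541 × 0.0001 = 0.181636.

CHF 0.18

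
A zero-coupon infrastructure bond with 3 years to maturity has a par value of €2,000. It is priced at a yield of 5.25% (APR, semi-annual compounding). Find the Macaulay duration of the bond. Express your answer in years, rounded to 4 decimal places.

A zero-coupon bond has a single cash flow at maturity, so its Macaulay duration equals its maturity: 3 years.
(Equivalently: 6 semi-annual periods ÷ 2 = 3 years.)

3.0000 years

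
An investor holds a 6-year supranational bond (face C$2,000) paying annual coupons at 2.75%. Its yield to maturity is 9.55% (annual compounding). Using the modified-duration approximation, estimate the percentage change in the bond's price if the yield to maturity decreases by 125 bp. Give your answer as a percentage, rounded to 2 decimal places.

Periodic yield y = 0.0955. Modified duration first:
  t   CF        PV=CF/(1+0.0955)^t    t·PV
  1        55.00        50.2054        50.2054
  2        55.00        45.8287        91.6575
  3        55.00        41.8336       125.5009
  4        55.00        38.1868       152.7472
  5        55.00        34.8579       174.2893
  6     2,055.00     1,188.8787     7,133.2720
  Σ                  1,399.7911     7,727.6723
P = 1,399.7911; D_Mac = 5.52059 yrs; D_mod = 5.52059/(1+0.0955) = 5.03933 yrs.
ΔP/P ≈ -D_mod · Δy = -5.03933 × (-0.0125) = +0.062992 = +6.2992%.

+6.30%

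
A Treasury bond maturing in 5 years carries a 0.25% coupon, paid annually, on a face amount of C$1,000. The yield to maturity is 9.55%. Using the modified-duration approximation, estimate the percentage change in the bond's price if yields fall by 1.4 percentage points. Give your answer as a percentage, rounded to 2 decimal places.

Periodic yield y = 0.0955. Modified duration first:
  t   CF        PV=CF/(1+0.0955)^t    t·PV
  1         2.50         2.2821         2.2821
  2         2.50         2.0831         4.1662
  3         2.50         1.9015         5.7046
  4         2.50         1.7358         6.9431
  5     1,002.50       635.3638     3,176.8190
  Σ                    643.3663     3,195.9150
P = 643.3663; D_Mac = 4.96749 yrs; D_mod = 4.96749/(1+0.0955) = 4.53445 yrs.
ΔP/P ≈ -D_mod · Δy = -4.53445 × (-0.014) = +0.063482 = +6.3482%.

+6.35%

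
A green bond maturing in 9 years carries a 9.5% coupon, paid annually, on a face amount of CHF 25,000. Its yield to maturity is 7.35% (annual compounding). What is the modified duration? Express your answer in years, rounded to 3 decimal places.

Periodic yield y = 0.0735. First find Macaulay duration:
  t   CF        PV=CF/(1+0.0735)^t    t·PV
  1     2,375.00     2,212.3894     2,212.3894
  2     2,375.00     2,060.9123     4,121.8246
  3     2,375.00     1,919.8065     5,759.4196
  4     2,375.00     1,788.3619     7,153.4478
  5     2,375.00     1,665.9170     8,329.5852
  6     2,375.00     1,551.8556     9,311.1339
  7     2,375.00     1,445.6038    10,119.2264
  8     2,375.00     1,346.6267    10,773.0137
  9    27,375.00    14,458.9145   130,130.2303
  Σ                 28,450.3878   187,910.2709
P = 28,450.3878; Macaulay duration = 187,910.2709 / 28,450.3878 = 6.60484 years.
Modified duration = D_Mac / (1 + y) = 6.60484 / 1.0735 = 6.15262 years.

6.153 years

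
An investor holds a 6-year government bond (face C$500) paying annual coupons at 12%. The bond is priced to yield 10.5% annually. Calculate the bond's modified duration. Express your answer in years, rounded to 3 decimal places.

4.208 years

Periodic yield y = 0.105. First find Macaulay duration:
  t   CF        PV=CF/(1+0.105)^t    t·PV
  1        60.00        54.2986        54.2986
  2        60.00        49.1390        98.2781
  3        60.00        44.4697       133.4092
  4        60.00        40.2441       160.9764
  5        60.00        36.4200       182.1000
  6       560.00       307.6199     1,845.7191
  Σ                    532.1913     2,474.7813
P = 532.1913; Macaulay duration = 2,474.7813 / 532.1913 = 4.65017 years.
Modified duration = D_Mac / (1 + y) = 4.65017 / 1.105 = 4.20830 years.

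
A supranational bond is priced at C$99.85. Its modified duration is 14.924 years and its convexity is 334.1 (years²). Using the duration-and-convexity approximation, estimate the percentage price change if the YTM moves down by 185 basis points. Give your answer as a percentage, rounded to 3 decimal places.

+33.327%

Duration effect: -D_mod·Δy = -14.924 × (-0.0185) = +0.276094
Convexity effect: ½·C·(Δy)² = 0.5 × 334.1 × (-0.0185)² = +0.0571728625
ΔP/P ≈ +0.276094 + 0.0571728625 = +0.3332668625
= +33.32668625%.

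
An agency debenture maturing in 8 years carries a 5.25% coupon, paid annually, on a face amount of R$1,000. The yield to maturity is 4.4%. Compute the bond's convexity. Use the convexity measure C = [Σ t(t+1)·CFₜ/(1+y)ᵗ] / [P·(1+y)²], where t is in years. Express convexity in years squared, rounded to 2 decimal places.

With y = 0.044:
  t   CF        PV=CF/(1+0.044)^t    t·PV        t(t+1)·PV
  1        52.50        50.2874        50.2874         100.5747
  2        52.50        48.1680        96.3359         289.0078
  3        52.50        46.1379       138.4137         553.6548
  4        52.50        44.1934       176.7736         883.8678
  5        52.50        42.3308       211.6542       1,269.9250
  6        52.50        40.5468       243.2806       1,702.9645
  7        52.50        38.8379       271.8653       2,174.9228
  8     1,052.50       745.7927     5,966.3414      53,697.0728
  Σ                  1,056.2948     7,154.9521      60,671.9901
P = 1,056.2948.
Convexity = Σ t(t+1)·PV / [P·(1+y)²] = 60,671.9901 / (1,056.2948 × 1.089936) = 52.69897.

52.70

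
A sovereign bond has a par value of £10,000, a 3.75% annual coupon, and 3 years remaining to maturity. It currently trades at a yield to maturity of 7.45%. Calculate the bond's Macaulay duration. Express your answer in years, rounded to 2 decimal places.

2.89 years

Periodic yield y = 0.0745. Discount each cash flow and weight by its year:
  t   CF        PV=CF/(1+0.0745)^t    t·PV
  1       375.00       348.9995       348.9995
  2       375.00       324.8018       649.6036
  3    10,375.00     8,363.1300    25,089.3899
  Σ                  9,036.9313    26,087.9930
Price P = Σ PV = 9,036.9313.
Macaulay duration = Σ(t·PV) / P = 26,087.9930 / 9,036.9313 = 2.88682 years.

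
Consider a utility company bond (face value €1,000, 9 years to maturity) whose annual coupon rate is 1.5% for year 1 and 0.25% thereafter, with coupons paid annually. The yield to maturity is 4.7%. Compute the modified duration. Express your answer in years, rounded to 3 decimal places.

Periodic yield y = 0.047. First find Macaulay duration:
  t   CF        PV=CF/(1+0.047)^t    t·PV
  1        15.00        14.3266        14.3266
  2         2.50         2.2806         4.5612
  3         2.50         2.1782         6.5346
  4         2.50         2.0804         8.3217
  5         2.50         1.9870         9.9352
  6         2.50         1.8978        11.3870
  7         2.50         1.8126        12.6885
  8         2.50         1.7313        13.8502
  9     1,002.50       663.0774     5,967.6969
  Σ                    691.3721     6,049.3021
P = 691.3721; Macaulay duration = 6,049.3021 / 691.3721 = 8.74971 years.
Modified duration = D_Mac / (1 + y) = 8.74971 / 1.047 = 8.35693 years.

8.357 years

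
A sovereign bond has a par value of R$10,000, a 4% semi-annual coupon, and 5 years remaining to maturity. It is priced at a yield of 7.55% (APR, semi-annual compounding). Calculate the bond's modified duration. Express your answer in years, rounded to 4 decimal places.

4.3736 years

Periodic yield y = 0.03775. First find Macaulay duration:
  t   CF        PV=CF/(1+0.03775)^t    t·PV
  1       200.00       192.7246       192.7246
  2       200.00       185.7139       371.4279
  3       200.00       178.9583       536.8748
  4       200.00       172.4483       689.7934
  5       200.00       166.1752       830.8761
  6       200.00       160.1303       960.7819
  7       200.00       154.3053     1,080.1370
  8       200.00       148.6922     1,189.5372
  9       200.00       143.2832     1,289.5489
  10   10,200.00     7,041.6227    70,416.2270
  Σ                  8,544.0541    77,557.9289
P = 8,544.0541; Macaulay duration = 77,557.9289 / 8,544.0541 = 9.07742 half-year periods = 4.53871 years.
Modified duration = D_Mac / (1 + y) = 4.53871 / 1.03775 = 4.37360 years.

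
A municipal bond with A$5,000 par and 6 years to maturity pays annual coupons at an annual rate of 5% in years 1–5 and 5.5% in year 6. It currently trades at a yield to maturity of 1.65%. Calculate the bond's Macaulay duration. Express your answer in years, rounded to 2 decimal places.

5.40 years

Periodic yield y = 0.0165. Discount each cash flow and weight by its year:
  t   CF        PV=CF/(1+0.0165)^t    t·PV
  1       250.00       245.9420       245.9420
  2       250.00       241.9498       483.8996
  3       250.00       238.0224       714.0672
  4       250.00       234.1588       936.6352
  5       250.00       230.3579     1,151.7895
  6     5,275.00     4,781.6542    28,689.9252
  Σ                  5,972.0851    32,222.2587
Price P = Σ PV = 5,972.0851.
Macaulay duration = Σ(t·PV) / P = 32,222.2587 / 5,972.0851 = 5.39548 years.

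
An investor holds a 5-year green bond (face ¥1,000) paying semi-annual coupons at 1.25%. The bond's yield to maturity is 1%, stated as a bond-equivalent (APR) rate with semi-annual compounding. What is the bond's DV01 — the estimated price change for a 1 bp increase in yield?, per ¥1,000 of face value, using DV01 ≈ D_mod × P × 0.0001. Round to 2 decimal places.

Periodic yield y = 0.005.
  t   CF        PV=CF/(1+0.005)^t    t·PV
  1         6.25         6.2189         6.2189
  2         6.25         6.1880        12.3759
  3         6.25         6.1572        18.4715
  4         6.25         6.1265        24.5062
  5         6.25         6.0961        30.4803
  6         6.25         6.0657        36.3944
  7         6.25         6.0356        42.2489
  8         6.25         6.0055        48.0443
  9         6.25         5.9757        53.7809
  10    1,006.25       957.2939     9,572.9387
  Σ                  1,012.1630     9,845.4600
P = 1,012.1630; D_Mac = 9.72715 half-year periods = 4.86357 yrs; D_mod = 4.83938 yrs.
DV01 ≈ 4.83938 × 1,012.1630 × 0.0001 = 0.489824.

¥0.49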